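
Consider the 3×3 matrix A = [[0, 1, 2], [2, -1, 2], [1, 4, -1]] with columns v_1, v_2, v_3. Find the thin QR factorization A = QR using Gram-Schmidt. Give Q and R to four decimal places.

Q = [[0.0000, 0.2411, 0.9705], [0.8944, -0.4340, 0.1078], [0.4472, 0.8680, -0.2157]], R = [[2.2361, 0.8944, 1.3416], [0.0000, 4.1473, -1.2538], [0.0000, 0.0000, 2.3723]]

q_1 = v_1/‖v_1‖ = (0, 2, 1)/2.2361 = (0.0000, 0.8944, 0.4472).
r_{12} = q_1·v_2 = 0.8944.
u_2 = v_2 − 0.8944·q_1 = (1.0000, -1.8000, 3.6000).
‖u_2‖ = 4.1473, so q_2 = (0.2411, -0.4340, 0.8680).
r_{13} = q_1·v_3 = 1.3416; r_{23} = q_2·v_3 = -1.2538.
u_3 = v_3 − 1.3416·q_1 + 1.2538·q_2 = (2.3023, 0.2558, -0.5116).
‖u_3‖ = 2.3723, so q_3 = (0.9705, 0.1078, -0.2157).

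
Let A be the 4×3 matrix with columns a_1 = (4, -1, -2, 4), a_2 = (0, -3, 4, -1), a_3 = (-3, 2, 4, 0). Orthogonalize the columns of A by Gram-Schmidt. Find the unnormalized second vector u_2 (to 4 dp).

a_1 = (4, -1, -2, 4); ‖a_1‖ = 6.0828, so e_1 = (0.6576, -0.1644, -0.3288, 0.6576).
e_1·a_2 = 0.6576·0 + (-0.1644)·(-3) + (-0.3288)·4 + 0.6576·(-1) = -1.4796.
u_2 = a_2 + 1.4796·e_1 = (0.9730, -3.2432, 3.5135, -0.0270).

u_2 = (0.9730, -3.2432, 3.5135, -0.0270)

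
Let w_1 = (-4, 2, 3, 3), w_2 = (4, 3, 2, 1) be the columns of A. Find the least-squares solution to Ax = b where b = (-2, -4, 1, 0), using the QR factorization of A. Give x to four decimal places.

x = (0.0632, -0.5979)

q_1 = w_1/‖w_1‖ = (-4, 2, 3, 3)/6.1644 = (-0.6489, 0.3244, 0.4867, 0.4867).
r_{12} = q_1·w_2 = -0.1622.
u_2 = w_2 + 0.1622·q_1 = (3.8947, 3.0526, 2.0789, 1.0789).
‖u_2‖ = 5.4748, so q_2 = (0.7114, 0.5576, 0.3797, 0.1971).
Qᵀb = (0.4867, -3.2734).
Back-substitute: x_2 = -3.2734/5.4748 = -0.5979.
x_1 = (0.4867 + 0.1622·(-0.5979))/6.1644 = 0.0632.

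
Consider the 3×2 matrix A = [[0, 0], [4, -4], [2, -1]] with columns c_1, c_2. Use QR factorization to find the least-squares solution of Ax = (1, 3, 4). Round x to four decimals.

c_1 = (0, 4, 2); ‖c_1‖ = 4.4721, so e_1 = (0.0000, 0.8944, 0.4472).
e_1·c_2 = 0.0000·0 + 0.8944·(-4) + 0.4472·(-1) = -4.0249.
u_2 = c_2 + 4.0249·e_1 = (0.0000, -0.4000, 0.8000).
‖u_2‖ = 0.8944, so e_2 = (0.0000, -0.4472, 0.8944).
Qᵀb = (4.4721, 2.2361).
Back-substitute: x_2 = 2.2361/0.8944 = 2.5000.
x_1 = (4.4721 + 4.0249·2.5000)/4.4721 = 3.2500.

x = (3.2500, 2.5000)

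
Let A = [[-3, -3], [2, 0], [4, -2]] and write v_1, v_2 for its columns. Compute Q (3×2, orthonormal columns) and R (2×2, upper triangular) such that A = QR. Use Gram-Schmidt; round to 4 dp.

e_1 = v_1/‖v_1‖ = (-3, 2, 4)/5.3852 = (-0.5571, 0.3714, 0.7428).
r_{12} = e_1·v_2 = 0.1857.
u_2 = v_2 − 0.1857·e_1 = (-2.8966, -0.0690, -2.1379).
‖u_2‖ = 3.6008, so e_2 = (-0.8044, -0.0192, -0.5937).

Q = [[-0.5571, -0.8044], [0.3714, -0.0192], [0.7428, -0.5937]], R = [[5.3852, 0.1857], [0.0000, 3.6008]]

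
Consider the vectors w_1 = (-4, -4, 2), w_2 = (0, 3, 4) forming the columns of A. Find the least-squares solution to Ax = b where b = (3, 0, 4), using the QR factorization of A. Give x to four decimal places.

x = (-0.0407, 0.6335)

w_1 = (-4, -4, 2); ‖w_1‖ = 6.0000, so q_1 = (-0.6667, -0.6667, 0.3333).
q_1·w_2 = (-0.6667)·0 + (-0.6667)·3 + 0.3333·4 = -0.6667.
u_2 = w_2 + 0.6667·q_1 = (-0.4444, 2.5556, 4.2222).
‖u_2‖ = 4.9554, so q_2 = (-0.0897, 0.5157, 0.8521).
Qᵀb = (-0.6667, 3.1391).
Back-substitute: x_2 = 3.1391/4.9554 = 0.6335.
x_1 = (-0.6667 + 0.6667·0.6335)/6.0000 = -0.0407.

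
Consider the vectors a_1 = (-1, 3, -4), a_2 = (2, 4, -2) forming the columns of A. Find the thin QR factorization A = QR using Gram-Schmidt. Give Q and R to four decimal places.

a_1 = (-1, 3, -4); ‖a_1‖ = 5.0990, so e_1 = (-0.1961, 0.5883, -0.7845).
e_1·a_2 = (-0.1961)·2 + 0.5883·4 + (-0.7845)·(-2) = 3.5301.
u_2 = a_2 − 3.5301·e_1 = (2.6923, 1.9231, 0.7692).
‖u_2‖ = 3.3968, so e_2 = (0.7926, 0.5661, 0.2265).

Q = [[-0.1961, 0.7926], [0.5883, 0.5661], [-0.7845, 0.2265]], R = [[5.0990, 3.5301], [0.0000, 3.3968]]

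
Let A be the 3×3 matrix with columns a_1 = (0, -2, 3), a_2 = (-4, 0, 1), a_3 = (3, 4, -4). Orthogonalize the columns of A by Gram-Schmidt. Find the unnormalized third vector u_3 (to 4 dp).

e_1 = a_1/‖a_1‖ = (0, -2, 3)/3.6056 = (0.0000, -0.5547, 0.8321).
r_{12} = e_1·a_2 = 0.8321.
u_2 = a_2 − 0.8321·e_1 = (-4.0000, 0.4615, 0.3077).
‖u_2‖ = 4.0383, so e_2 = (-0.9905, 0.1143, 0.0762).
r_{13} = e_1·a_3 = -5.5470; r_{23} = e_2·a_3 = -2.8192.
u_3 = a_3 + 5.5470·e_1 + 2.8192·e_2 = (0.2075, 1.2453, 0.8302).

u_3 = (0.2075, 1.2453, 0.8302)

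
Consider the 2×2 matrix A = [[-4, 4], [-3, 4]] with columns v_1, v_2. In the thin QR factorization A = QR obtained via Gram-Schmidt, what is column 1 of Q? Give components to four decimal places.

v_1 = (-4, -3); ‖v_1‖ = 5.0000, so e_1 = (-0.8000, -0.6000).

e_1 = (-0.8000, -0.6000)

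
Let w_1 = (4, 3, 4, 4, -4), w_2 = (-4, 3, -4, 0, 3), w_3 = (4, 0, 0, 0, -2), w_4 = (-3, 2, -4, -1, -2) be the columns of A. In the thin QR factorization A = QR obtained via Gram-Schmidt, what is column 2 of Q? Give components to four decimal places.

q_2 = (-0.3613, 0.7701, -0.3613, 0.3327, 0.1878)

w_1 = (4, 3, 4, 4, -4); ‖w_1‖ = 8.5440, so q_1 = (0.4682, 0.3511, 0.4682, 0.4682, -0.4682).
q_1·w_2 = 0.4682·(-4) + 0.3511·3 + 0.4682·(-4) + 0.4682·0 + (-0.4682)·3 = -4.0964.
u_2 = w_2 + 4.0964·q_1 = (-2.0822, 4.4384, -2.0822, 1.9178, 1.0822).
‖u_2‖ = 5.7636, so q_2 = (-0.3613, 0.7701, -0.3613, 0.3327, 0.1878).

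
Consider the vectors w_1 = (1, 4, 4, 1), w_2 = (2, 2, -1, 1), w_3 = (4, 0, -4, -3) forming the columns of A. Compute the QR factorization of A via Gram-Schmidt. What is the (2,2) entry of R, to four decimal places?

r_{22} = 2.9255

e_1 = w_1/‖w_1‖ = (1, 4, 4, 1)/5.8310 = (0.1715, 0.6860, 0.6860, 0.1715).
r_{12} = e_1·w_2 = 1.2005.
u_2 = w_2 − 1.2005·e_1 = (1.7941, 1.1765, -1.8235, 0.7941).
r_{22} = ‖u_2‖ = 2.9255.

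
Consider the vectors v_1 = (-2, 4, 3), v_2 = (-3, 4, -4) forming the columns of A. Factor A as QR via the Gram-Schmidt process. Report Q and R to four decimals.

Q = [[-0.3714, -0.3770], [0.7428, 0.4277], [0.5571, -0.8216]], R = [[5.3852, 1.8570], [0.0000, 6.1279]]

v_1 = (-2, 4, 3); ‖v_1‖ = 5.3852, so q_1 = (-0.3714, 0.7428, 0.5571).
q_1·v_2 = (-0.3714)·(-3) + 0.7428·4 + 0.5571·(-4) = 1.8570.
u_2 = v_2 − 1.8570·q_1 = (-2.3103, 2.6207, -5.0345).
‖u_2‖ = 6.1279, so q_2 = (-0.3770, 0.4277, -0.8216).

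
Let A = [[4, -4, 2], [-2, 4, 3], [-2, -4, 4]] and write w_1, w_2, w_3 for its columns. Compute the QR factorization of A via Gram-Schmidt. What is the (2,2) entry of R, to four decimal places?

e_1 = w_1/‖w_1‖ = (4, -2, -2)/4.8990 = (0.8165, -0.4082, -0.4082).
r_{12} = e_1·w_2 = -3.2660.
u_2 = w_2 + 3.2660·e_1 = (-1.3333, 2.6667, -5.3333).
r_{22} = ‖u_2‖ = 6.1101.

r_{22} = 6.1101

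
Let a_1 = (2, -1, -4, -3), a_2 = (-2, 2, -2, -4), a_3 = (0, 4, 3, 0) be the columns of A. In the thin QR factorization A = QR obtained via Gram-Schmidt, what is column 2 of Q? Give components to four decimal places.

q_2 = (-0.6331, 0.5324, -0.0288, -0.5612)

a_1 = (2, -1, -4, -3); ‖a_1‖ = 5.4772, so q_1 = (0.3651, -0.1826, -0.7303, -0.5477).
q_1·a_2 = 0.3651·(-2) + (-0.1826)·2 + (-0.7303)·(-2) + (-0.5477)·(-4) = 2.5560.
u_2 = a_2 − 2.5560·q_1 = (-2.9333, 2.4667, -0.1333, -2.6000).
‖u_2‖ = 4.6332, so q_2 = (-0.6331, 0.5324, -0.0288, -0.5612).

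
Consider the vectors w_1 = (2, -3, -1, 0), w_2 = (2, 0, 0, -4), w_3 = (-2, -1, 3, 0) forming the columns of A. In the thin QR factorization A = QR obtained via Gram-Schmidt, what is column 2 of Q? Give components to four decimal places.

w_1 = (2, -3, -1, 0); ‖w_1‖ = 3.7417, so e_1 = (0.5345, -0.8018, -0.2673, 0.0000).
e_1·w_2 = 0.5345·2 + (-0.8018)·0 + (-0.2673)·0 + 0.0000·(-4) = 1.0690.
u_2 = w_2 − 1.0690·e_1 = (1.4286, 0.8571, 0.2857, -4.0000).
‖u_2‖ = 4.3425, so e_2 = (0.3290, 0.1974, 0.0658, -0.9211).

e_2 = (0.3290, 0.1974, 0.0658, -0.9211)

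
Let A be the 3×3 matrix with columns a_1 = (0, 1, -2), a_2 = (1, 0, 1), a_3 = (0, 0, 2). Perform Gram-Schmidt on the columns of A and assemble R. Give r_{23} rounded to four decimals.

q_1 = a_1/‖a_1‖ = (0, 1, -2)/2.2361 = (0.0000, 0.4472, -0.8944).
r_{12} = q_1·a_2 = -0.8944.
u_2 = a_2 + 0.8944·q_1 = (1.0000, 0.4000, 0.2000).
‖u_2‖ = 1.0954, so q_2 = (0.9129, 0.3651, 0.1826).
r_{23} = q_2·a_3 = 0.3651.

r_{23} = 0.3651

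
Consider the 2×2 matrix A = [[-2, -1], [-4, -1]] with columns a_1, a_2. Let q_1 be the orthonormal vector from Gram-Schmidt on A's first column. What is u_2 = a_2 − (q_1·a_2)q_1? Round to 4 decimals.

a_1 = (-2, -4); ‖a_1‖ = 4.4721, so q_1 = (-0.4472, -0.8944).
q_1·a_2 = (-0.4472)·(-1) + (-0.8944)·(-1) = 1.3416.
u_2 = a_2 − 1.3416·q_1 = (-0.4000, 0.2000).

u_2 = (-0.4000, 0.2000)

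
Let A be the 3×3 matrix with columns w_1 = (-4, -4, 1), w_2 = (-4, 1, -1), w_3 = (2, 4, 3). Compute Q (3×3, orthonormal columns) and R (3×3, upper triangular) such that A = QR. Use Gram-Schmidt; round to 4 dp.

w_1 = (-4, -4, 1); ‖w_1‖ = 5.7446, so q_1 = (-0.6963, -0.6963, 0.1741).
q_1·w_2 = (-0.6963)·(-4) + (-0.6963)·1 + 0.1741·(-1) = 1.9149.
u_2 = w_2 − 1.9149·q_1 = (-2.6667, 2.3333, -1.3333).
‖u_2‖ = 3.7859, so q_2 = (-0.7044, 0.6163, -0.3522).
q_1·w_3 = (-0.6963)·2 + (-0.6963)·4 + 0.1741·3 = -3.6556; q_2·w_3 = (-0.7044)·2 + 0.6163·4 + (-0.3522)·3 = 0.0000.
u_3 = w_3 + 3.6556·q_1 − 0.0000·q_2 = (-0.5455, 1.4545, 3.6364).
‖u_3‖ = 3.9543, so q_3 = (-0.1379, 0.3678, 0.9196).

Q = [[-0.6963, -0.7044, -0.1379], [-0.6963, 0.6163, 0.3678], [0.1741, -0.3522, 0.9196]], R = [[5.7446, 1.9149, -3.6556], [0.0000, 3.7859, 0.0000], [0.0000, 0.0000, 3.9543]]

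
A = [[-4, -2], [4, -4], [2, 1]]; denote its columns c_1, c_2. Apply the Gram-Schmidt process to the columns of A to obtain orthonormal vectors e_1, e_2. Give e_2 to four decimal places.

e_1 = c_1/‖c_1‖ = (-4, 4, 2)/6.0000 = (-0.6667, 0.6667, 0.3333).
r_{12} = e_1·c_2 = -1.0000.
u_2 = c_2 + 1.0000·e_1 = (-2.6667, -3.3333, 1.3333).
‖u_2‖ = 4.4721, so e_2 = (-0.5963, -0.7454, 0.2981).

e_2 = (-0.5963, -0.7454, 0.2981)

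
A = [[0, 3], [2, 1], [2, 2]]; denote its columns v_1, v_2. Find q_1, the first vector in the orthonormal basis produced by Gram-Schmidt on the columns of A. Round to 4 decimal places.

q_1 = (0.0000, 0.7071, 0.7071)

v_1 = (0, 2, 2); ‖v_1‖ = 2.8284, so q_1 = (0.0000, 0.7071, 0.7071).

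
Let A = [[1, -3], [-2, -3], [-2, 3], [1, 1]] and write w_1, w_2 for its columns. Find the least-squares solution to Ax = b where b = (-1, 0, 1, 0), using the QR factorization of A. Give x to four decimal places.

e_1 = w_1/‖w_1‖ = (1, -2, -2, 1)/3.1623 = (0.3162, -0.6325, -0.6325, 0.3162).
r_{12} = e_1·w_2 = -0.6325.
u_2 = w_2 + 0.6325·e_1 = (-2.8000, -3.4000, 2.6000, 1.2000).
‖u_2‖ = 5.2536, so e_2 = (-0.5330, -0.6472, 0.4949, 0.2284).
Qᵀb = (-0.9487, 1.0279).
Back-substitute: x_2 = 1.0279/5.2536 = 0.1957.
x_1 = (-0.9487 + 0.6325·0.1957)/3.1623 = -0.2609.

x = (-0.2609, 0.1957)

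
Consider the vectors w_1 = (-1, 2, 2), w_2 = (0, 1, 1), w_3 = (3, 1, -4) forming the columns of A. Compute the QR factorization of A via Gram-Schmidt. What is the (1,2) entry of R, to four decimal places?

r_{12} = 1.3333

e_1 = w_1/‖w_1‖ = (-1, 2, 2)/3.0000 = (-0.3333, 0.6667, 0.6667).
r_{12} = e_1·w_2 = 1.3333.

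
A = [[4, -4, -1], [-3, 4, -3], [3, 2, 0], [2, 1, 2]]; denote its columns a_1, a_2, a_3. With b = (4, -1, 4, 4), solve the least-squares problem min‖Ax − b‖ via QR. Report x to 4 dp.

x = (1.3047, 0.4665, -0.1388)

a_1 = (4, -3, 3, 2); ‖a_1‖ = 6.1644, so q_1 = (0.6489, -0.4867, 0.4867, 0.3244).
q_1·a_2 = 0.6489·(-4) + (-0.4867)·4 + 0.4867·2 + 0.3244·1 = -3.2444.
u_2 = a_2 + 3.2444·q_1 = (-1.8947, 2.4211, 3.5789, 2.0526).
‖u_2‖ = 5.1453, so q_2 = (-0.3682, 0.4705, 0.6956, 0.3989).
q_1·a_3 = 0.6489·(-1) + (-0.4867)·(-3) + 0.4867·0 + 0.3244·2 = 1.4600; q_2·a_3 = (-0.3682)·(-1) + 0.4705·(-3) + 0.6956·0 + 0.3989·2 = -0.2455.
u_3 = a_3 − 1.4600·q_1 + 0.2455·q_2 = (-2.0378, -2.1740, -0.5398, 1.6243).
‖u_3‖ = 3.4363, so q_3 = (-0.5930, -0.6326, -0.1571, 0.4727).
Qᵀb = (6.3266, 2.4345, -0.4770).
Back-substitute: x_3 = -0.4770/3.4363 = -0.1388.
x_2 = (2.4345 + 0.2455·(-0.1388))/5.1453 = 0.4665.
x_1 = (6.3266 + 3.2444·0.4665 − 1.4600·(-0.1388))/6.1644 = 1.3047.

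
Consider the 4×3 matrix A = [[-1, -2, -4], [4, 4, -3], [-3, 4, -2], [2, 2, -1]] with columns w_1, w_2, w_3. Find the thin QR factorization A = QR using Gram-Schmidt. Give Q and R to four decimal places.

Q = [[-0.1826, -0.2752, -0.9401], [0.7303, 0.4404, -0.3085], [-0.5477, 0.8257, -0.1343], [0.3651, 0.2202, -0.0544]], R = [[5.4772, 1.8257, -0.7303], [0.0000, 6.0553, -2.0918], [0.0000, 0.0000, 5.0091]]

q_1 = w_1/‖w_1‖ = (-1, 4, -3, 2)/5.4772 = (-0.1826, 0.7303, -0.5477, 0.3651).
r_{12} = q_1·w_2 = 1.8257.
u_2 = w_2 − 1.8257·q_1 = (-1.6667, 2.6667, 5.0000, 1.3333).
‖u_2‖ = 6.0553, so q_2 = (-0.2752, 0.4404, 0.8257, 0.2202).
r_{13} = q_1·w_3 = -0.7303; r_{23} = q_2·w_3 = -2.0918.
u_3 = w_3 + 0.7303·q_1 + 2.0918·q_2 = (-4.7091, -1.5455, -0.6727, -0.2727).
‖u_3‖ = 5.0091, so q_3 = (-0.9401, -0.3085, -0.1343, -0.0544).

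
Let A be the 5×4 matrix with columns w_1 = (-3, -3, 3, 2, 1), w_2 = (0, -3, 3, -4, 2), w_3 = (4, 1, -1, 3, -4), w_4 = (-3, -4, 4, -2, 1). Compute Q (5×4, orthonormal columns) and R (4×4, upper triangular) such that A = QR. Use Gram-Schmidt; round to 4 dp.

Q = [[-0.5303, 0.1944, 0.6605, -0.4947], [-0.5303, -0.3240, -0.3372, -0.0090], [0.5303, 0.3240, 0.3372, 0.0090], [0.3536, -0.8207, 0.2424, -0.3778], [0.1768, 0.2808, -0.5268, -0.7825]], R = [[5.6569, 2.1213, -2.8284, 5.3033], [0.0000, 5.7879, -3.4555, 3.9306], [0.0000, 0.0000, 4.8021, -0.2953], [0.0000, 0.0000, 0.0000, 1.5291]]

q_1 = w_1/‖w_1‖ = (-3, -3, 3, 2, 1)/5.6569 = (-0.5303, -0.5303, 0.5303, 0.3536, 0.1768).
r_{12} = q_1·w_2 = 2.1213.
u_2 = w_2 − 2.1213·q_1 = (1.1250, -1.8750, 1.8750, -4.7500, 1.6250).
‖u_2‖ = 5.7879, so q_2 = (0.1944, -0.3240, 0.3240, -0.8207, 0.2808).
r_{13} = q_1·w_3 = -2.8284; r_{23} = q_2·w_3 = -3.4555.
u_3 = w_3 + 2.8284·q_1 + 3.4555·q_2 = (3.1716, -1.6194, 1.6194, 1.1642, -2.5299).
‖u_3‖ = 4.8021, so q_3 = (0.6605, -0.3372, 0.3372, 0.2424, -0.5268).
r_{14} = q_1·w_4 = 5.3033; r_{24} = q_2·w_4 = 3.9306; r_{34} = q_3·w_4 = -0.2953.
u_4 = w_4 − 5.3033·q_1 − 3.9306·q_2 + 0.2953·q_3 = (-0.7565, -0.0138, 0.0138, -0.5777, -1.1966).
‖u_4‖ = 1.5291, so q_4 = (-0.4947, -0.0090, 0.0090, -0.3778, -0.7825).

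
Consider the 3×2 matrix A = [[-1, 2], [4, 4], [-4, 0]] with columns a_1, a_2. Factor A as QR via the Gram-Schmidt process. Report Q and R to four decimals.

q_1 = a_1/‖a_1‖ = (-1, 4, -4)/5.7446 = (-0.1741, 0.6963, -0.6963).
r_{12} = q_1·a_2 = 2.4371.
u_2 = a_2 − 2.4371·q_1 = (2.4242, 2.3030, 1.6970).
‖u_2‖ = 3.7497, so q_2 = (0.6465, 0.6142, 0.4526).

Q = [[-0.1741, 0.6465], [0.6963, 0.6142], [-0.6963, 0.4526]], R = [[5.7446, 2.4371], [0.0000, 3.7497]]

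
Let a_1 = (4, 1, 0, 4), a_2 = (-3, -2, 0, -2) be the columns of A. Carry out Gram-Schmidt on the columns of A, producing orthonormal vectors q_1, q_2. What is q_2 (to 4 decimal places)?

a_1 = (4, 1, 0, 4); ‖a_1‖ = 5.7446, so q_1 = (0.6963, 0.1741, 0.0000, 0.6963).
q_1·a_2 = 0.6963·(-3) + 0.1741·(-2) + 0.0000·0 + 0.6963·(-2) = -3.8297.
u_2 = a_2 + 3.8297·q_1 = (-0.3333, -1.3333, 0.0000, 0.6667).
‖u_2‖ = 1.5275, so q_2 = (-0.2182, -0.8729, 0.0000, 0.4364).

q_2 = (-0.2182, -0.8729, 0.0000, 0.4364)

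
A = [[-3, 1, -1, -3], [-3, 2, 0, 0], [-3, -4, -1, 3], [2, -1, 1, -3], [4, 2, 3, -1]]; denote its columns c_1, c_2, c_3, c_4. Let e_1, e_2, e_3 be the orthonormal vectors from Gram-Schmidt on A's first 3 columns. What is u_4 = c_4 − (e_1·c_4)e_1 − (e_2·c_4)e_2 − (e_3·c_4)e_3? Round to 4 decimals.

u_4 = (-2.8552, 0.5436, 0.5531, -3.3091, 0.3357)

e_1 = c_1/‖c_1‖ = (-3, -3, -3, 2, 4)/6.8557 = (-0.4376, -0.4376, -0.4376, 0.2917, 0.5835).
r_{12} = e_1·c_2 = 1.3128.
u_2 = c_2 − 1.3128·e_1 = (1.5745, 2.5745, -3.4255, -1.3830, 1.2340).
‖u_2‖ = 4.9271, so e_2 = (0.3196, 0.5225, -0.6952, -0.2807, 0.2505).
r_{13} = e_1·c_3 = 2.9173; r_{23} = e_2·c_3 = 0.8464.
u_3 = c_3 − 2.9173·e_1 − 0.8464·e_2 = (0.0061, 0.8344, 0.8650, 0.3865, 1.0859).
‖u_3‖ = 1.6652, so e_3 = (0.0037, 0.5010, 0.5195, 0.2321, 0.6521).
r_{14} = e_1·c_4 = -1.4586; r_{24} = e_2·c_4 = -2.4528; r_{34} = e_3·c_4 = 0.1989.
u_4 = c_4 + 1.4586·e_1 + 2.4528·e_2 − 0.1989·e_3 = (-2.8552, 0.5436, 0.5531, -3.3091, 0.3357).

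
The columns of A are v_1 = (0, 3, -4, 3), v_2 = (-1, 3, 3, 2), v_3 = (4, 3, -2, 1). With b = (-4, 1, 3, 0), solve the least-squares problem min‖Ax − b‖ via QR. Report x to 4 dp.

x = (0.0968, 0.7144, -0.7217)

q_1 = v_1/‖v_1‖ = (0, 3, -4, 3)/5.8310 = (0.0000, 0.5145, -0.6860, 0.5145).
r_{12} = q_1·v_2 = 0.5145.
u_2 = v_2 − 0.5145·q_1 = (-1.0000, 2.7353, 3.3529, 1.7353).
‖u_2‖ = 4.7682, so q_2 = (-0.2097, 0.5737, 0.7032, 0.3639).
r_{13} = q_1·v_3 = 3.4300; r_{23} = q_2·v_3 = -0.1604.
u_3 = v_3 − 3.4300·q_1 + 0.1604·q_2 = (3.9664, 1.3273, 0.4657, -0.7063).
‖u_3‖ = 4.2673, so q_3 = (0.9295, 0.3110, 0.1091, -0.1655).
Qᵀb = (-1.5435, 3.5221, -3.0795).
Back-substitute: x_3 = -3.0795/4.2673 = -0.7217.
x_2 = (3.5221 + 0.1604·(-0.7217))/4.7682 = 0.7144.
x_1 = (-1.5435 − 0.5145·0.7144 − 3.4300·(-0.7217))/5.8310 = 0.0968.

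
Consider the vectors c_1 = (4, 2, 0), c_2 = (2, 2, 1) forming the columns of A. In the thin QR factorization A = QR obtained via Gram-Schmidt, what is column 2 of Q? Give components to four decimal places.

q_2 = (-0.2981, 0.5963, 0.7454)

c_1 = (4, 2, 0); ‖c_1‖ = 4.4721, so q_1 = (0.8944, 0.4472, 0.0000).
q_1·c_2 = 0.8944·2 + 0.4472·2 + 0.0000·1 = 2.6833.
u_2 = c_2 − 2.6833·q_1 = (-0.4000, 0.8000, 1.0000).
‖u_2‖ = 1.3416, so q_2 = (-0.2981, 0.5963, 0.7454).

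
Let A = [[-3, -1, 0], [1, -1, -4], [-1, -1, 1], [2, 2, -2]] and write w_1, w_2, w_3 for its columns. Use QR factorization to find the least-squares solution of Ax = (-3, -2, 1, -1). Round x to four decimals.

e_1 = w_1/‖w_1‖ = (-3, 1, -1, 2)/3.8730 = (-0.7746, 0.2582, -0.2582, 0.5164).
r_{12} = e_1·w_2 = 1.8074.
u_2 = w_2 − 1.8074·e_1 = (0.4000, -1.4667, -0.5333, 1.0667).
‖u_2‖ = 1.9322, so e_2 = (0.2070, -0.7591, -0.2760, 0.5521).
r_{13} = e_1·w_3 = -2.3238; r_{23} = e_2·w_3 = 1.6562.
u_3 = w_3 + 2.3238·e_1 − 1.6562·e_2 = (-2.1429, -2.1429, 0.8571, -1.7143).
‖u_3‖ = 3.5857, so e_3 = (-0.5976, -0.5976, 0.2390, -0.4781).
Qᵀb = (1.0328, 0.0690, 3.7052).
Back-substitute: x_3 = 3.7052/3.5857 = 1.0333.
x_2 = (0.0690 − 1.6562·1.0333)/1.9322 = -0.8500.
x_1 = (1.0328 − 1.8074·(-0.8500) + 2.3238·1.0333)/3.8730 = 1.2833.

x = (1.2833, -0.8500, 1.0333)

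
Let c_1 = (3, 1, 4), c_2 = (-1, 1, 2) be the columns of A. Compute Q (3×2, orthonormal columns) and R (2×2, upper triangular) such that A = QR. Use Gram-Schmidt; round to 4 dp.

c_1 = (3, 1, 4); ‖c_1‖ = 5.0990, so e_1 = (0.5883, 0.1961, 0.7845).
e_1·c_2 = 0.5883·(-1) + 0.1961·1 + 0.7845·2 = 1.1767.
u_2 = c_2 − 1.1767·e_1 = (-1.6923, 0.7692, 1.0769).
‖u_2‖ = 2.1483, so e_2 = (-0.7877, 0.3581, 0.5013).

Q = [[0.5883, -0.7877], [0.1961, 0.3581], [0.7845, 0.5013]], R = [[5.0990, 1.1767], [0.0000, 2.1483]]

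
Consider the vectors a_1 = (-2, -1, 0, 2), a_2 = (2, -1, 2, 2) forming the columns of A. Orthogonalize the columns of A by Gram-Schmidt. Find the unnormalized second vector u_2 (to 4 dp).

a_1 = (-2, -1, 0, 2); ‖a_1‖ = 3.0000, so q_1 = (-0.6667, -0.3333, 0.0000, 0.6667).
q_1·a_2 = (-0.6667)·2 + (-0.3333)·(-1) + 0.0000·2 + 0.6667·2 = 0.3333.
u_2 = a_2 − 0.3333·q_1 = (2.2222, -0.8889, 2.0000, 1.7778).

u_2 = (2.2222, -0.8889, 2.0000, 1.7778)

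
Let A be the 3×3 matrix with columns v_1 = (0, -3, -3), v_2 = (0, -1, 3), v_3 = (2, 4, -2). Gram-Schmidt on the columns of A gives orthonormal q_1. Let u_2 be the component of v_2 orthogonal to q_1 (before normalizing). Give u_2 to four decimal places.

v_1 = (0, -3, -3); ‖v_1‖ = 4.2426, so q_1 = (0.0000, -0.7071, -0.7071).
q_1·v_2 = 0.0000·0 + (-0.7071)·(-1) + (-0.7071)·3 = -1.4142.
u_2 = v_2 + 1.4142·q_1 = (0.0000, -2.0000, 2.0000).

u_2 = (0.0000, -2.0000, 2.0000)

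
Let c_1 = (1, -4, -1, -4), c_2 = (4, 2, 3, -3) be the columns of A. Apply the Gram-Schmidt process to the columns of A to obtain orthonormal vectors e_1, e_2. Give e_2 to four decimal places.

c_1 = (1, -4, -1, -4); ‖c_1‖ = 5.8310, so e_1 = (0.1715, -0.6860, -0.1715, -0.6860).
e_1·c_2 = 0.1715·4 + (-0.6860)·2 + (-0.1715)·3 + (-0.6860)·(-3) = 0.8575.
u_2 = c_2 − 0.8575·e_1 = (3.8529, 2.5882, 3.1471, -2.4118).
‖u_2‖ = 6.1045, so e_2 = (0.6312, 0.4240, 0.5155, -0.3951).

e_2 = (0.6312, 0.4240, 0.5155, -0.3951)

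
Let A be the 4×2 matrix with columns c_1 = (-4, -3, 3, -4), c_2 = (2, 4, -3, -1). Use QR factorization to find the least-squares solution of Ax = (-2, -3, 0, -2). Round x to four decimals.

c_1 = (-4, -3, 3, -4); ‖c_1‖ = 7.0711, so e_1 = (-0.5657, -0.4243, 0.4243, -0.5657).
e_1·c_2 = (-0.5657)·2 + (-0.4243)·4 + 0.4243·(-3) + (-0.5657)·(-1) = -3.5355.
u_2 = c_2 + 3.5355·e_1 = (0.0000, 2.5000, -1.5000, -3.0000).
‖u_2‖ = 4.1833, so e_2 = (0.0000, 0.5976, -0.3586, -0.7171).
Qᵀb = (3.5355, -0.3586).
Back-substitute: x_2 = -0.3586/4.1833 = -0.0857.
x_1 = (3.5355 + 3.5355·(-0.0857))/7.0711 = 0.4571.

x = (0.4571, -0.0857)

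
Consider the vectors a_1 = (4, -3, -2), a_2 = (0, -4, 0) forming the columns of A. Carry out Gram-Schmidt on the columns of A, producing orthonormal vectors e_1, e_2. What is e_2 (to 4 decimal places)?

e_2 = (-0.4983, -0.8305, 0.2491)

a_1 = (4, -3, -2); ‖a_1‖ = 5.3852, so e_1 = (0.7428, -0.5571, -0.3714).
e_1·a_2 = 0.7428·0 + (-0.5571)·(-4) + (-0.3714)·0 = 2.2283.
u_2 = a_2 − 2.2283·e_1 = (-1.6552, -2.7586, 0.8276).
‖u_2‖ = 3.3218, so e_2 = (-0.4983, -0.8305, 0.2491).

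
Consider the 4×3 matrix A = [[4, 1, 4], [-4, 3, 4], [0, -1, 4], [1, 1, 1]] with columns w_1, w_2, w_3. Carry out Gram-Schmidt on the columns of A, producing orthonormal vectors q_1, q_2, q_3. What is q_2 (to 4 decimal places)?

q_2 = (0.5700, 0.6635, -0.3084, 0.3738)

q_1 = w_1/‖w_1‖ = (4, -4, 0, 1)/5.7446 = (0.6963, -0.6963, 0.0000, 0.1741).
r_{12} = q_1·w_2 = -1.2185.
u_2 = w_2 + 1.2185·q_1 = (1.8485, 2.1515, -1.0000, 1.2121).
‖u_2‖ = 3.2427, so q_2 = (0.5700, 0.6635, -0.3084, 0.3738).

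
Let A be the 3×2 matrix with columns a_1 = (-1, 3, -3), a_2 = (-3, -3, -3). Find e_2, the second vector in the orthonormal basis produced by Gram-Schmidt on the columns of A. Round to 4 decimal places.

e_2 = (-0.5518, -0.6745, -0.4905)

a_1 = (-1, 3, -3); ‖a_1‖ = 4.3589, so e_1 = (-0.2294, 0.6882, -0.6882).
e_1·a_2 = (-0.2294)·(-3) + 0.6882·(-3) + (-0.6882)·(-3) = 0.6882.
u_2 = a_2 − 0.6882·e_1 = (-2.8421, -3.4737, -2.5263).
‖u_2‖ = 5.1504, so e_2 = (-0.5518, -0.6745, -0.4905).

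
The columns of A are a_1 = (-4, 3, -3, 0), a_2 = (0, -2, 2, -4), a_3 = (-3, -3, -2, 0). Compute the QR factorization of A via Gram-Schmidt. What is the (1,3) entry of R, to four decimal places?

r_{13} = 1.5435

q_1 = a_1/‖a_1‖ = (-4, 3, -3, 0)/5.8310 = (-0.6860, 0.5145, -0.5145, 0.0000).
r_{13} = q_1·a_3 = 1.5435.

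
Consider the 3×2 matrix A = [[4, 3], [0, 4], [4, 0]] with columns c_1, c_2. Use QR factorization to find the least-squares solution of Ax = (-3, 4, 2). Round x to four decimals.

q_1 = c_1/‖c_1‖ = (4, 0, 4)/5.6569 = (0.7071, 0.0000, 0.7071).
r_{12} = q_1·c_2 = 2.1213.
u_2 = c_2 − 2.1213·q_1 = (1.5000, 4.0000, -1.5000).
‖u_2‖ = 4.5277, so q_2 = (0.3313, 0.8835, -0.3313).
Qᵀb = (-0.7071, 1.8773).
Back-substitute: x_2 = 1.8773/4.5277 = 0.4146.
x_1 = (-0.7071 − 2.1213·0.4146)/5.6569 = -0.2805.

x = (-0.2805, 0.4146)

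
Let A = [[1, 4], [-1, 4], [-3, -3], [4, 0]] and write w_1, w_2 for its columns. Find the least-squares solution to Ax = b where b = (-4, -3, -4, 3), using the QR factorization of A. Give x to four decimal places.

w_1 = (1, -1, -3, 4); ‖w_1‖ = 5.1962, so q_1 = (0.1925, -0.1925, -0.5774, 0.7698).
q_1·w_2 = 0.1925·4 + (-0.1925)·4 + (-0.5774)·(-3) + 0.7698·0 = 1.7321.
u_2 = w_2 − 1.7321·q_1 = (3.6667, 4.3333, -2.0000, -1.3333).
‖u_2‖ = 6.1644, so q_2 = (0.5948, 0.7030, -0.3244, -0.2163).
Qᵀb = (4.4264, -3.8392).
Back-substitute: x_2 = -3.8392/6.1644 = -0.6228.
x_1 = (4.4264 − 1.7321·(-0.6228))/5.1962 = 1.0595.

x = (1.0595, -0.6228)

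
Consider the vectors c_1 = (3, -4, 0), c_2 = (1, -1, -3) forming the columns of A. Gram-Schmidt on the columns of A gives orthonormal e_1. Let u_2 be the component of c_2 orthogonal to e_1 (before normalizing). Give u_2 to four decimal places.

u_2 = (0.1600, 0.1200, -3.0000)

c_1 = (3, -4, 0); ‖c_1‖ = 5.0000, so e_1 = (0.6000, -0.8000, 0.0000).
e_1·c_2 = 0.6000·1 + (-0.8000)·(-1) + 0.0000·(-3) = 1.4000.
u_2 = c_2 − 1.4000·e_1 = (0.1600, 0.1200, -3.0000).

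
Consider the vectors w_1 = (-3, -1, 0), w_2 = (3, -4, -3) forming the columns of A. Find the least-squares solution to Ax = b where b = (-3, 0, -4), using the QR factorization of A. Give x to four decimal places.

x = (1.0190, 0.2381)

w_1 = (-3, -1, 0); ‖w_1‖ = 3.1623, so q_1 = (-0.9487, -0.3162, 0.0000).
q_1·w_2 = (-0.9487)·3 + (-0.3162)·(-4) + 0.0000·(-3) = -1.5811.
u_2 = w_2 + 1.5811·q_1 = (1.5000, -4.5000, -3.0000).
‖u_2‖ = 5.6125, so q_2 = (0.2673, -0.8018, -0.5345).
Qᵀb = (2.8460, 1.3363).
Back-substitute: x_2 = 1.3363/5.6125 = 0.2381.
x_1 = (2.8460 + 1.5811·0.2381)/3.1623 = 1.0190.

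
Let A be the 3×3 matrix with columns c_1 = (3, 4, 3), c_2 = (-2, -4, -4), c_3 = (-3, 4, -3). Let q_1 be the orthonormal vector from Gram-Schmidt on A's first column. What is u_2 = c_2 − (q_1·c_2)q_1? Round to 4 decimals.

c_1 = (3, 4, 3); ‖c_1‖ = 5.8310, so q_1 = (0.5145, 0.6860, 0.5145).
q_1·c_2 = 0.5145·(-2) + 0.6860·(-4) + 0.5145·(-4) = -5.8310.
u_2 = c_2 + 5.8310·q_1 = (1.0000, 0.0000, -1.0000).

u_2 = (1.0000, 0.0000, -1.0000)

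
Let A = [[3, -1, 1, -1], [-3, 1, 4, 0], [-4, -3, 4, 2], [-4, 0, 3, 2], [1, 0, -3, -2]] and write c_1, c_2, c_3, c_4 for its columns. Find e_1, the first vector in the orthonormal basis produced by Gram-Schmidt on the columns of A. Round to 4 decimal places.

e_1 = (0.4201, -0.4201, -0.5601, -0.5601, 0.1400)

c_1 = (3, -3, -4, -4, 1); ‖c_1‖ = 7.1414, so e_1 = (0.4201, -0.4201, -0.5601, -0.5601, 0.1400).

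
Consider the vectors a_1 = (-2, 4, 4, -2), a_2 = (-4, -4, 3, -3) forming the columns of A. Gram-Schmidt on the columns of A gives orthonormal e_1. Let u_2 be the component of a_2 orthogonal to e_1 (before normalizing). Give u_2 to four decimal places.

a_1 = (-2, 4, 4, -2); ‖a_1‖ = 6.3246, so e_1 = (-0.3162, 0.6325, 0.6325, -0.3162).
e_1·a_2 = (-0.3162)·(-4) + 0.6325·(-4) + 0.6325·3 + (-0.3162)·(-3) = 1.5811.
u_2 = a_2 − 1.5811·e_1 = (-3.5000, -5.0000, 2.0000, -2.5000).

u_2 = (-3.5000, -5.0000, 2.0000, -2.5000)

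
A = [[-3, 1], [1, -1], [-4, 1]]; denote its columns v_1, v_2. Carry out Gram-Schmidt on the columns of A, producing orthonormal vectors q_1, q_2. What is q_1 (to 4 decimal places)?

v_1 = (-3, 1, -4); ‖v_1‖ = 5.0990, so q_1 = (-0.5883, 0.1961, -0.7845).

q_1 = (-0.5883, 0.1961, -0.7845)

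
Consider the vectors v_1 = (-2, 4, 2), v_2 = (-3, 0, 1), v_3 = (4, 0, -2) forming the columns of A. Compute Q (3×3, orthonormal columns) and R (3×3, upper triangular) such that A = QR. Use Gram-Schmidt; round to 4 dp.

v_1 = (-2, 4, 2); ‖v_1‖ = 4.8990, so q_1 = (-0.4082, 0.8165, 0.4082).
q_1·v_2 = (-0.4082)·(-3) + 0.8165·0 + 0.4082·1 = 1.6330.
u_2 = v_2 − 1.6330·q_1 = (-2.3333, -1.3333, 0.3333).
‖u_2‖ = 2.7080, so q_2 = (-0.8616, -0.4924, 0.1231).
q_1·v_3 = (-0.4082)·4 + 0.8165·0 + 0.4082·(-2) = -2.4495; q_2·v_3 = (-0.8616)·4 + (-0.4924)·0 + 0.1231·(-2) = -3.6927.
u_3 = v_3 + 2.4495·q_1 + 3.6927·q_2 = (-0.1818, 0.1818, -0.5455).
‖u_3‖ = 0.6030, so q_3 = (-0.3015, 0.3015, -0.9045).

Q = [[-0.4082, -0.8616, -0.3015], [0.8165, -0.4924, 0.3015], [0.4082, 0.1231, -0.9045]], R = [[4.8990, 1.6330, -2.4495], [0.0000, 2.7080, -3.6927], [0.0000, 0.0000, 0.6030]]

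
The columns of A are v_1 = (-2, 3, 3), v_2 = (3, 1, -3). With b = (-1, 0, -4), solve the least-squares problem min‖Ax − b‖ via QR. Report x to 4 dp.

x = (-0.2993, 0.2847)

v_1 = (-2, 3, 3); ‖v_1‖ = 4.6904, so q_1 = (-0.4264, 0.6396, 0.6396).
q_1·v_2 = (-0.4264)·3 + 0.6396·1 + 0.6396·(-3) = -2.5584.
u_2 = v_2 + 2.5584·q_1 = (1.9091, 2.6364, -1.3636).
‖u_2‖ = 3.5291, so q_2 = (0.5410, 0.7470, -0.3864).
Qᵀb = (-2.1320, 1.0046).
Back-substitute: x_2 = 1.0046/3.5291 = 0.2847.
x_1 = (-2.1320 + 2.5584·0.2847)/4.6904 = -0.2993.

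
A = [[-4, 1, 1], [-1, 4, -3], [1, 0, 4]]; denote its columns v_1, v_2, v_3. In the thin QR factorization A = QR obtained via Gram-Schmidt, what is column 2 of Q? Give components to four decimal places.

v_1 = (-4, -1, 1); ‖v_1‖ = 4.2426, so e_1 = (-0.9428, -0.2357, 0.2357).
e_1·v_2 = (-0.9428)·1 + (-0.2357)·4 + 0.2357·0 = -1.8856.
u_2 = v_2 + 1.8856·e_1 = (-0.7778, 3.5556, 0.4444).
‖u_2‖ = 3.6667, so e_2 = (-0.2121, 0.9697, 0.1212).

e_2 = (-0.2121, 0.9697, 0.1212)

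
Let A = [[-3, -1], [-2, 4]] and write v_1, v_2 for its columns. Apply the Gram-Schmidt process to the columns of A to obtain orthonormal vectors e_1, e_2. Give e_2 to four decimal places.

e_1 = v_1/‖v_1‖ = (-3, -2)/3.6056 = (-0.8321, -0.5547).
r_{12} = e_1·v_2 = -1.3868.
u_2 = v_2 + 1.3868·e_1 = (-2.1538, 3.2308).
‖u_2‖ = 3.8829, so e_2 = (-0.5547, 0.8321).

e_2 = (-0.5547, 0.8321)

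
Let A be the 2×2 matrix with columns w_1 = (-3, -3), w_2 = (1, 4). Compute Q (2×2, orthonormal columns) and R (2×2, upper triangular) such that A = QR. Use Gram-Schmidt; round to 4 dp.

w_1 = (-3, -3); ‖w_1‖ = 4.2426, so q_1 = (-0.7071, -0.7071).
q_1·w_2 = (-0.7071)·1 + (-0.7071)·4 = -3.5355.
u_2 = w_2 + 3.5355·q_1 = (-1.5000, 1.5000).
‖u_2‖ = 2.1213, so q_2 = (-0.7071, 0.7071).

Q = [[-0.7071, -0.7071], [-0.7071, 0.7071]], R = [[4.2426, -3.5355], [0.0000, 2.1213]]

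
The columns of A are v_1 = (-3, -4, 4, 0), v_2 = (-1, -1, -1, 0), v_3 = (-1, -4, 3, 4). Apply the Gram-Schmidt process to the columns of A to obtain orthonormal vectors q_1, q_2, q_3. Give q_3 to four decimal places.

q_3 = (0.2771, -0.2425, -0.0346, 0.9291)

v_1 = (-3, -4, 4, 0); ‖v_1‖ = 6.4031, so q_1 = (-0.4685, -0.6247, 0.6247, 0.0000).
q_1·v_2 = (-0.4685)·(-1) + (-0.6247)·(-1) + 0.6247·(-1) + 0.0000·0 = 0.4685.
u_2 = v_2 − 0.4685·q_1 = (-0.7805, -0.7073, -1.2927, 0.0000).
‖u_2‖ = 1.6675, so q_2 = (-0.4681, -0.4242, -0.7752, 0.0000).
q_1·v_3 = (-0.4685)·(-1) + (-0.6247)·(-4) + 0.6247·3 + 0.0000·4 = 4.8414; q_2·v_3 = (-0.4681)·(-1) + (-0.4242)·(-4) + (-0.7752)·3 + 0.0000·4 = -0.1609.
u_3 = v_3 − 4.8414·q_1 + 0.1609·q_2 = (1.1930, -1.0439, -0.1491, 4.0000).
‖u_3‖ = 4.3052, so q_3 = (0.2771, -0.2425, -0.0346, 0.9291).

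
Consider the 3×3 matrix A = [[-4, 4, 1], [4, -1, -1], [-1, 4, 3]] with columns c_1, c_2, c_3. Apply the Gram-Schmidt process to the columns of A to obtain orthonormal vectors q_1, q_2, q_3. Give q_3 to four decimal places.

c_1 = (-4, 4, -1); ‖c_1‖ = 5.7446, so q_1 = (-0.6963, 0.6963, -0.1741).
q_1·c_2 = (-0.6963)·4 + 0.6963·(-1) + (-0.1741)·4 = -4.1779.
u_2 = c_2 + 4.1779·q_1 = (1.0909, 1.9091, 3.2727).
‖u_2‖ = 3.9428, so q_2 = (0.2767, 0.4842, 0.8301).
q_1·c_3 = (-0.6963)·1 + 0.6963·(-1) + (-0.1741)·3 = -1.9149; q_2·c_3 = 0.2767·1 + 0.4842·(-1) + 0.8301·3 = 2.2827.
u_3 = c_3 + 1.9149·q_1 − 2.2827·q_2 = (-0.9649, -0.7719, 0.7719).
‖u_3‖ = 1.4570, so q_3 = (-0.6623, -0.5298, 0.5298).

q_3 = (-0.6623, -0.5298, 0.5298)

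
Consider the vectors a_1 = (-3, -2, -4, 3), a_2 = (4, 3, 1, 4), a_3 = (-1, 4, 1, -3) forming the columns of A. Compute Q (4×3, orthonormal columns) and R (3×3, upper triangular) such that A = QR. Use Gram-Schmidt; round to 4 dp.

a_1 = (-3, -2, -4, 3); ‖a_1‖ = 6.1644, so e_1 = (-0.4867, -0.3244, -0.6489, 0.4867).
e_1·a_2 = (-0.4867)·4 + (-0.3244)·3 + (-0.6489)·1 + 0.4867·4 = -1.6222.
u_2 = a_2 + 1.6222·e_1 = (3.2105, 2.4737, -0.0526, 4.7895).
‖u_2‖ = 6.2744, so e_2 = (0.5117, 0.3942, -0.0084, 0.7633).
e_1·a_3 = (-0.4867)·(-1) + (-0.3244)·4 + (-0.6489)·1 + 0.4867·(-3) = -2.9200; e_2·a_3 = 0.5117·(-1) + 0.3942·4 + (-0.0084)·1 + 0.7633·(-3) = -1.2331.
u_3 = a_3 + 2.9200·e_1 + 1.2331·e_2 = (-1.7901, 3.5388, -0.9051, -0.6377).
‖u_3‖ = 4.1174, so e_3 = (-0.4348, 0.8595, -0.2198, -0.1549).

Q = [[-0.4867, 0.5117, -0.4348], [-0.3244, 0.3942, 0.8595], [-0.6489, -0.0084, -0.2198], [0.4867, 0.7633, -0.1549]], R = [[6.1644, -1.6222, -2.9200], [0.0000, 6.2744, -1.2331], [0.0000, 0.0000, 4.1174]]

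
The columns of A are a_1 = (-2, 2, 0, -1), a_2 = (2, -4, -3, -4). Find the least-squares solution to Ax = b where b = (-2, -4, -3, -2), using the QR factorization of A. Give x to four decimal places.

q_1 = a_1/‖a_1‖ = (-2, 2, 0, -1)/3.0000 = (-0.6667, 0.6667, 0.0000, -0.3333).
r_{12} = q_1·a_2 = -2.6667.
u_2 = a_2 + 2.6667·q_1 = (0.2222, -2.2222, -3.0000, -4.8889).
‖u_2‖ = 6.1554, so q_2 = (0.0361, -0.3610, -0.4874, -0.7942).
Qᵀb = (-0.6667, 4.4225).
Back-substitute: x_2 = 4.4225/6.1554 = 0.7185.
x_1 = (-0.6667 + 2.6667·0.7185)/3.0000 = 0.4164.

x = (0.4164, 0.7185)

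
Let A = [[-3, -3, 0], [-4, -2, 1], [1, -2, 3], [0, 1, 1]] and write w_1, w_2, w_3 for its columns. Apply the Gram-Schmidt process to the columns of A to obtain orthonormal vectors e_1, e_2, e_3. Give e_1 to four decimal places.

e_1 = (-0.5883, -0.7845, 0.1961, 0.0000)

e_1 = w_1/‖w_1‖ = (-3, -4, 1, 0)/5.0990 = (-0.5883, -0.7845, 0.1961, 0.0000).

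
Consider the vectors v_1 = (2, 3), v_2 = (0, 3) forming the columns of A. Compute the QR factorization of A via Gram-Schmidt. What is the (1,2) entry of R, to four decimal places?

r_{12} = 2.4962

v_1 = (2, 3); ‖v_1‖ = 3.6056, so q_1 = (0.5547, 0.8321).
r_{12} = q_1·v_2 = 2.4962.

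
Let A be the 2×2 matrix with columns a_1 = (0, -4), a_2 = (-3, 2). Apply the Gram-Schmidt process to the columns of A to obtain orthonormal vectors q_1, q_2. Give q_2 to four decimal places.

q_2 = (-1.0000, 0.0000)

a_1 = (0, -4); ‖a_1‖ = 4.0000, so q_1 = (0.0000, -1.0000).
q_1·a_2 = 0.0000·(-3) + (-1.0000)·2 = -2.0000.
u_2 = a_2 + 2.0000·q_1 = (-3.0000, 0.0000).
‖u_2‖ = 3.0000, so q_2 = (-1.0000, 0.0000).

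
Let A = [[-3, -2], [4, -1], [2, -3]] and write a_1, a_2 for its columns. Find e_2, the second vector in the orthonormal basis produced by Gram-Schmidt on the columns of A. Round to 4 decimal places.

e_2 = (-0.6582, -0.1222, -0.7428)

e_1 = a_1/‖a_1‖ = (-3, 4, 2)/5.3852 = (-0.5571, 0.7428, 0.3714).
r_{12} = e_1·a_2 = -0.7428.
u_2 = a_2 + 0.7428·e_1 = (-2.4138, -0.4483, -2.7241).
‖u_2‖ = 3.6672, so e_2 = (-0.6582, -0.1222, -0.7428).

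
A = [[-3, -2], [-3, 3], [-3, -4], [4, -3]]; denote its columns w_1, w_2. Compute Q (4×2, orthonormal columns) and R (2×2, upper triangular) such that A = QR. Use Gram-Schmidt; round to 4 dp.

Q = [[-0.4575, -0.3594], [-0.4575, 0.4540], [-0.4575, -0.6847], [0.6100, -0.4426]], R = [[6.5574, -0.4575], [0.0000, 6.1474]]

e_1 = w_1/‖w_1‖ = (-3, -3, -3, 4)/6.5574 = (-0.4575, -0.4575, -0.4575, 0.6100).
r_{12} = e_1·w_2 = -0.4575.
u_2 = w_2 + 0.4575·e_1 = (-2.2093, 2.7907, -4.2093, -2.7209).
‖u_2‖ = 6.1474, so e_2 = (-0.3594, 0.4540, -0.6847, -0.4426).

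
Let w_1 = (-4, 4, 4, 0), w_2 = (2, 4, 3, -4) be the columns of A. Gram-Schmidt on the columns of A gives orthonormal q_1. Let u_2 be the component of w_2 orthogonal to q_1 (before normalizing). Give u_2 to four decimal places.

u_2 = (3.6667, 2.3333, 1.3333, -4.0000)

q_1 = w_1/‖w_1‖ = (-4, 4, 4, 0)/6.9282 = (-0.5774, 0.5774, 0.5774, 0.0000).
r_{12} = q_1·w_2 = 2.8868.
u_2 = w_2 − 2.8868·q_1 = (3.6667, 2.3333, 1.3333, -4.0000).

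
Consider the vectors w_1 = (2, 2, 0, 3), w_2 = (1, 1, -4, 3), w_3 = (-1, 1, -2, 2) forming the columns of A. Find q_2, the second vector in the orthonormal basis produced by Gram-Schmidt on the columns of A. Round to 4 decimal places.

q_2 = (-0.1282, -0.1282, -0.9685, 0.1709)

w_1 = (2, 2, 0, 3); ‖w_1‖ = 4.1231, so q_1 = (0.4851, 0.4851, 0.0000, 0.7276).
q_1·w_2 = 0.4851·1 + 0.4851·1 + 0.0000·(-4) + 0.7276·3 = 3.1530.
u_2 = w_2 − 3.1530·q_1 = (-0.5294, -0.5294, -4.0000, 0.7059).
‖u_2‖ = 4.1302, so q_2 = (-0.1282, -0.1282, -0.9685, 0.1709).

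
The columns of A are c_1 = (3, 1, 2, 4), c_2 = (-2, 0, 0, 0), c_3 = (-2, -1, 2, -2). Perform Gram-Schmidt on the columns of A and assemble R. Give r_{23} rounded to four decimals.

r_{23} = 1.0757

q_1 = c_1/‖c_1‖ = (3, 1, 2, 4)/5.4772 = (0.5477, 0.1826, 0.3651, 0.7303).
r_{12} = q_1·c_2 = -1.0954.
u_2 = c_2 + 1.0954·q_1 = (-1.4000, 0.2000, 0.4000, 0.8000).
‖u_2‖ = 1.6733, so q_2 = (-0.8367, 0.1195, 0.2390, 0.4781).
r_{23} = q_2·c_3 = 1.0757.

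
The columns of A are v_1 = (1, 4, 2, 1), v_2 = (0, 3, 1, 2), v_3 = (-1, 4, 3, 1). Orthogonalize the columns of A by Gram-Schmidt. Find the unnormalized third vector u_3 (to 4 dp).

v_1 = (1, 4, 2, 1); ‖v_1‖ = 4.6904, so q_1 = (0.2132, 0.8528, 0.4264, 0.2132).
q_1·v_2 = 0.2132·0 + 0.8528·3 + 0.4264·1 + 0.2132·2 = 3.4112.
u_2 = v_2 − 3.4112·q_1 = (-0.7273, 0.0909, -0.4545, 1.2727).
‖u_2‖ = 1.5374, so q_2 = (-0.4730, 0.0591, -0.2957, 0.8278).
q_1·v_3 = 0.2132·(-1) + 0.8528·4 + 0.4264·3 + 0.2132·1 = 4.6904; q_2·v_3 = (-0.4730)·(-1) + 0.0591·4 + (-0.2957)·3 + 0.8278·1 = 0.6504.
u_3 = v_3 − 4.6904·q_1 − 0.6504·q_2 = (-1.6923, -0.0385, 1.1923, -0.5385).

u_3 = (-1.6923, -0.0385, 1.1923, -0.5385)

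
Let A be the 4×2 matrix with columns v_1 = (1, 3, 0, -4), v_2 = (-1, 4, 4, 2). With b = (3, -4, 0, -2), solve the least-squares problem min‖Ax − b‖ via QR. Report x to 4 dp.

v_1 = (1, 3, 0, -4); ‖v_1‖ = 5.0990, so e_1 = (0.1961, 0.5883, 0.0000, -0.7845).
e_1·v_2 = 0.1961·(-1) + 0.5883·4 + 0.0000·4 + (-0.7845)·2 = 0.5883.
u_2 = v_2 − 0.5883·e_1 = (-1.1154, 3.6538, 4.0000, 2.4615).
‖u_2‖ = 6.0542, so e_2 = (-0.1842, 0.6035, 0.6607, 0.4066).
Qᵀb = (-0.1961, -3.7799).
Back-substitute: x_2 = -3.7799/6.0542 = -0.6243.
x_1 = (-0.1961 − 0.5883·(-0.6243))/5.0990 = 0.0336.

x = (0.0336, -0.6243)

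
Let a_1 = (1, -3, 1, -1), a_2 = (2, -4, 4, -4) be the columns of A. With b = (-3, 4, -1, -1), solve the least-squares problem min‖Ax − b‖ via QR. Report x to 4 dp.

a_1 = (1, -3, 1, -1); ‖a_1‖ = 3.4641, so q_1 = (0.2887, -0.8660, 0.2887, -0.2887).
q_1·a_2 = 0.2887·2 + (-0.8660)·(-4) + 0.2887·4 + (-0.2887)·(-4) = 6.3509.
u_2 = a_2 − 6.3509·q_1 = (0.1667, 1.5000, 2.1667, -2.1667).
‖u_2‖ = 3.4157, so q_2 = (0.0488, 0.4392, 0.6343, -0.6343).
Qᵀb = (-4.3301, 1.6102).
Back-substitute: x_2 = 1.6102/3.4157 = 0.4714.
x_1 = (-4.3301 − 6.3509·0.4714)/3.4641 = -2.1143.

x = (-2.1143, 0.4714)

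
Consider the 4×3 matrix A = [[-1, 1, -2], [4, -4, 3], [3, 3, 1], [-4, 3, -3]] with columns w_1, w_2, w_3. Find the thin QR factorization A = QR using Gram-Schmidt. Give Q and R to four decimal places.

Q = [[-0.1543, 0.1038, -0.9744], [0.6172, -0.4151, -0.2234], [0.4629, 0.8774, 0.0039], [-0.6172, 0.2170, 0.0231]], R = [[6.4807, -3.0861, 4.4748], [0.0000, 5.0474, -1.2265], [0.0000, 0.0000, 1.2132]]

w_1 = (-1, 4, 3, -4); ‖w_1‖ = 6.4807, so e_1 = (-0.1543, 0.6172, 0.4629, -0.6172).
e_1·w_2 = (-0.1543)·1 + 0.6172·(-4) + 0.4629·3 + (-0.6172)·3 = -3.0861.
u_2 = w_2 + 3.0861·e_1 = (0.5238, -2.0952, 4.4286, 1.0952).
‖u_2‖ = 5.0474, so e_2 = (0.1038, -0.4151, 0.8774, 0.2170).
e_1·w_3 = (-0.1543)·(-2) + 0.6172·3 + 0.4629·1 + (-0.6172)·(-3) = 4.4748; e_2·w_3 = 0.1038·(-2) + (-0.4151)·3 + 0.8774·1 + 0.2170·(-3) = -1.2265.
u_3 = w_3 − 4.4748·e_1 + 1.2265·e_2 = (-1.1822, -0.2710, 0.0047, 0.0280).
‖u_3‖ = 1.2132, so e_3 = (-0.9744, -0.2234, 0.0039, 0.0231).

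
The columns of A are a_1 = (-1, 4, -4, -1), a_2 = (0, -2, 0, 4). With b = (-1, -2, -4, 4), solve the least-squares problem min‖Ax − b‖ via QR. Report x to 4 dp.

x = (0.6343, 1.3806)

a_1 = (-1, 4, -4, -1); ‖a_1‖ = 5.8310, so q_1 = (-0.1715, 0.6860, -0.6860, -0.1715).
q_1·a_2 = (-0.1715)·0 + 0.6860·(-2) + (-0.6860)·0 + (-0.1715)·4 = -2.0580.
u_2 = a_2 + 2.0580·q_1 = (-0.3529, -0.5882, -1.4118, 3.6471).
‖u_2‖ = 3.9705, so q_2 = (-0.0889, -0.1482, -0.3556, 0.9185).
Qᵀb = (0.8575, 5.4816).
Back-substitute: x_2 = 5.4816/3.9705 = 1.3806.
x_1 = (0.8575 + 2.0580·1.3806)/5.8310 = 0.6343.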